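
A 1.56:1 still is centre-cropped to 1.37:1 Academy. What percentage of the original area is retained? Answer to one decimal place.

Going from 1.56:1 to 1.37:1 Academy means cutting width while keeping height.
(1.370)/(1.560) ≈ 0.878 of the area survives.

87.8%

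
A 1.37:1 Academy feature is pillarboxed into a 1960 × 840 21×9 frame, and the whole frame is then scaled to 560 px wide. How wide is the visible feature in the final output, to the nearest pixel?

In the 1960×840 frame the feature fills the height: width = 840 × 1.370 ≈ 1150.80 px.
The frame scales by 560/1960 = 0.2857; 1150.80 × 0.2857 ≈ 328.80 px.

329 px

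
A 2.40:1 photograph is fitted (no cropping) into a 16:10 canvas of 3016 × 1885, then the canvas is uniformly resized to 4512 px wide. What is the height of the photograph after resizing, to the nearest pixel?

Fitted into 3016×1885, the photograph spans the width; its height is 3016 / 2.400 ≈ 1256.67 px.
Resizing to 4512 px wide multiplies everything by 1.4960: 1256.67 → 1880.00 px.

1880 px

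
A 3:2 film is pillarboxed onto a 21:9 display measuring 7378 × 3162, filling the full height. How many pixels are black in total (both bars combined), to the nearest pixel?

8331870 pixels

The film is 3162 × 3/2 ≈ 4743.0000 px wide.
Black = 7378 − 4743.0000 = 2635.0000 px.
That's 2635.0000 × 3162 ≈ 8331870 black pixels.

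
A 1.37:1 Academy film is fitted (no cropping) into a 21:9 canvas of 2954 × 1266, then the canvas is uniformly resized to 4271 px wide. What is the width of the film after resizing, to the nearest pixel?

2508 px

At 2954×1266 the film is height-limited, so width = 1266 × 1.370 ≈ 1734.42 px.
Scaling 2954 → 4271 is ×1.4458, so the width becomes 1734.42 × 1.4458 ≈ 2507.69 px.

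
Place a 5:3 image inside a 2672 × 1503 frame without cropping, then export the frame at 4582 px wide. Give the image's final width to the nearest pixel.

In the 2672×1503 frame the image fills the height: width = 1503 × 5/3 ≈ 2505.00 px.
The frame scales by 4582/2672 = 1.7148; 2505.00 × 1.7148 ≈ 4295.62 px.

4296 px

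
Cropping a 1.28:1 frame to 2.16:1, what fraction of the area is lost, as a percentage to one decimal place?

2.16:1 is wider than 1.28:1, so the crop keeps the full width and trims the height.
Area ratio = (1.280)/(2.160) = 59.26%; the remaining 40.74% is cropped out.

40.7%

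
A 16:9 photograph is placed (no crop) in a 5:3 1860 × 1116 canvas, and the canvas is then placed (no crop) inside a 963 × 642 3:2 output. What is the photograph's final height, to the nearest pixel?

First fit — 16:9 into 1860×1116 spans the width: 1860.00 × 1046.25.
5:3 in 963×642: fills the width, so the intermediate becomes 963.00 × 577.80 — a scale of ×0.5177.
The photograph scales with it: height 1046.25 × 0.5177 ≈ 541.69.

542 px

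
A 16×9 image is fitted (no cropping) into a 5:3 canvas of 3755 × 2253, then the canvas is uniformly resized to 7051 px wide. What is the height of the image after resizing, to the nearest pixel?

Fitted into 3755×2253, the image spans the width; its height is 3755 × 9/16 ≈ 2112.19 px.
The frame scales by 7051/3755 = 1.8778; 2112.19 × 1.8778 ≈ 3966.19 px.

3966 px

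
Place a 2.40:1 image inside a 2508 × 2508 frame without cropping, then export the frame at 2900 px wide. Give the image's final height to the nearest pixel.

At 2508×2508 the image is width-limited, so height = 2508 / 2.400 ≈ 1045.00 px.
The frame scales by 2900/2508 = 1.1563; 1045.00 × 1.1563 ≈ 1208.33 px.

1208 px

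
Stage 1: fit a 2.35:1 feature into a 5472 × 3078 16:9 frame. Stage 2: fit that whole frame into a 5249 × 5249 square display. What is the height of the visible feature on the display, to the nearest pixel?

2234 px

Inside the 5472×3078 canvas the feature is width-limited at 5472.00 × 2328.51.
Second fit — the 16:9 canvas into 5249×5249 spans the width: 5249.00 × 2952.56 (×0.9592 from 5472×3078).
Applying the same ×0.9592: 2328.51 → 2233.62.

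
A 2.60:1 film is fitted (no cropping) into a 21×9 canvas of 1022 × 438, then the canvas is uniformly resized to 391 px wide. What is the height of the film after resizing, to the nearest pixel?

At 1022×438 the film is width-limited, so height = 1022 / 2.600 ≈ 393.08 px.
Scaling 1022 → 391 is ×0.3826, so the height becomes 393.08 × 0.3826 ≈ 150.38 px.

150 px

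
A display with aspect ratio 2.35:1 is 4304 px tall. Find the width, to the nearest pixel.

4304 × 2.350 = 10114.40.

10114 px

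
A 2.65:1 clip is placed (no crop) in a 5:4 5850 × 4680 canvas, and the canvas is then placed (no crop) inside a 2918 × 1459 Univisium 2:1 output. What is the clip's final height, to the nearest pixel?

688 px

First fit — 2.65:1 into 5850×4680 spans the width: 5850.00 × 2207.55.
The 5:4 canvas is height-limited in 2918×1459, giving 1823.75 × 1459.00; scale factor 0.3118.
Applying the same ×0.3118: 2207.55 → 688.21.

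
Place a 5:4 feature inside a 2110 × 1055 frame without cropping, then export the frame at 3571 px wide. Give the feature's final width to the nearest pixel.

2232 px

Fitted into 2110×1055, the feature spans the height; its width is 1055 × 5/4 ≈ 1318.75 px.
The frame scales by 3571/2110 = 1.6924; 1318.75 × 1.6924 ≈ 2231.88 px.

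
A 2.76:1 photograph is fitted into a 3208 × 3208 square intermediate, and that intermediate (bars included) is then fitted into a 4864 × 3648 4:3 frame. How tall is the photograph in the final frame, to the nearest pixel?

1322 px

Inside the 3208×3208 canvas the photograph is width-limited at 3208.00 × 1162.32.
square in 4864×3648: fills the height, so the intermediate becomes 3648.00 × 3648.00 — a scale of ×1.1372.
Applying the same ×1.1372: 1162.32 → 1321.74.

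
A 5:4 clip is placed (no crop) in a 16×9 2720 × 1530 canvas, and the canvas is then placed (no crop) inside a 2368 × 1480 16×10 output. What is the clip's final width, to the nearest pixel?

5:4 in 2720×1530: fills the height, so the clip is 1912.50 × 1530.00.
Second fit — the 16×9 canvas into 2368×1480 spans the width: 2368.00 × 1332.00 (×0.8706 from 2720×1530).
The clip scales with it: width 1912.50 × 0.8706 ≈ 1665.00.

1665 px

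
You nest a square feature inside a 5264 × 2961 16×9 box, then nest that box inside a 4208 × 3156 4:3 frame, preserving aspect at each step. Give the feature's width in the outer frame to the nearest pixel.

2367 px

square in 5264×2961: fills the height, so the feature is 2961.00 × 2961.00.
Second fit — the 16×9 canvas into 4208×3156 spans the width: 4208.00 × 2367.00 (×0.7994 from 5264×2961).
So the feature's width is 2961.00 × 0.7994 ≈ 2367.00.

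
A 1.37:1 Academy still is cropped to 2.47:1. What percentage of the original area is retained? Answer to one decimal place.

55.5%

The width stays; only height is cut (since 2.47:1 is wider than 1.37:1 Academy).
(1.370)/(2.470) ≈ 0.555 of the area survives.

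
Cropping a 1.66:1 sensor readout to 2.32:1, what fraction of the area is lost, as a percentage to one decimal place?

28.4%

Going from 1.66:1 to 2.32:1 means cutting height while keeping width.
(1.660)/(2.320) ≈ 0.716 of the area survives, leaving 28.45% discarded.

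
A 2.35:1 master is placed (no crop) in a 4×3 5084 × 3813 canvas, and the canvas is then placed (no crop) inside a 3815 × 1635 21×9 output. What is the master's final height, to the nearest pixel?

928 px

First fit — 2.35:1 into 5084×3813 spans the width: 5084.00 × 2163.40.
Second fit — the 4×3 canvas into 3815×1635 spans the height: 2180.00 × 1635.00 (×0.4288 from 5084×3813).
Applying the same ×0.4288: 2163.40 → 927.66.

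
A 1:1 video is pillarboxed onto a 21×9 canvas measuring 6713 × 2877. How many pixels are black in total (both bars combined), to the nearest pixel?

Since 1.000 < 2.333, the video is height-limited.
Content width = 2877 × 1/1 ≈ 2877.0000 px.
Leftover width: 6713 − 2877.0000 = 3836.0000 px.
Bar area = 3836.0000 × 2877 ≈ 11036172 px.

11036172 pixels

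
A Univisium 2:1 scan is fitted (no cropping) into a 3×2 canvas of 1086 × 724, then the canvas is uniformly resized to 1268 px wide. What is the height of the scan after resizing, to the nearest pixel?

634 px

In the 1086×724 frame the scan fills the width: height = 1086 × 1/2 ≈ 543.00 px.
The frame scales by 1268/1086 = 1.1676; 543.00 × 1.1676 ≈ 634.00 px.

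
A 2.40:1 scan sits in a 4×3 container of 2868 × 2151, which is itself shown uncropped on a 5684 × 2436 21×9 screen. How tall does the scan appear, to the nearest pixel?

Inside the 2868×2151 canvas the scan is width-limited at 2868.00 × 1195.00.
Second fit — the 4×3 canvas into 5684×2436 spans the height: 3248.00 × 2436.00 (×1.1325 from 2868×2151).
Applying the same ×1.1325: 1195.00 → 1353.33.

1353 px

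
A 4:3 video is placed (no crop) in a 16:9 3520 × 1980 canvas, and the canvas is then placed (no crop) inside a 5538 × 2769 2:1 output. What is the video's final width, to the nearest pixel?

Inside the 3520×1980 canvas the video is height-limited at 2640.00 × 1980.00.
Second fit — the 16:9 canvas into 5538×2769 spans the height: 4922.67 × 2769.00 (×1.3985 from 3520×1980).
Applying the same ×1.3985: 2640.00 → 3692.00.

3692 px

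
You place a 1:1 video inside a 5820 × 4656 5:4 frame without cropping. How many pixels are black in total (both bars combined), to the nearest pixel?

1:1 is narrower than 5:4, so it spans the full height.
Content width = 4656 × 1/1 ≈ 4656.0000 px.
Leftover width: 5820 − 4656.0000 = 1164.0000 px.
That's 1164.0000 × 4656 ≈ 5419584 black pixels.

5419584 pixels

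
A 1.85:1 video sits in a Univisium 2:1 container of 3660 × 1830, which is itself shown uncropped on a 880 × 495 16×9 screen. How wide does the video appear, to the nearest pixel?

814 px

1.85:1 in 3660×1830: fills the height, so the video is 3385.50 × 1830.00.
Univisium 2:1 in 880×495: fills the width, so the intermediate becomes 880.00 × 440.00 — a scale of ×0.2404.
The video scales with it: width 3385.50 × 0.2404 ≈ 814.00.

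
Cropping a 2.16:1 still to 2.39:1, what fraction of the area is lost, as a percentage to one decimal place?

The width stays; only height is cut (since 2.39:1 is wider than 2.16:1).
Area ratio = (2.160)/(2.390) = 90.38%; the remaining 9.62% is cropped out.

9.6%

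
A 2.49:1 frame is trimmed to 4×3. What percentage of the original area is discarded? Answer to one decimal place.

4×3 is narrower than 2.49:1, so the crop keeps the full height and trims the width.
Fraction kept = (1.333)/(2.490) ≈ 53.55%, so 46.45% is lost.

46.5%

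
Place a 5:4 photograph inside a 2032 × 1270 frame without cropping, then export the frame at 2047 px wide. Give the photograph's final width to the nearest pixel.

At 2032×1270 the photograph is height-limited, so width = 1270 × 5/4 ≈ 1587.50 px.
The frame scales by 2047/2032 = 1.0074; 1587.50 × 1.0074 ≈ 1599.22 px.

1599 px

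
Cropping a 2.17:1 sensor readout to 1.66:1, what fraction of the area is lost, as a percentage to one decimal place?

23.5%

Going from 2.17:1 to 1.66:1 means cutting width while keeping height.
Area ratio = (1.660)/(2.170) = 76.50%; the remaining 23.50% is cropped out.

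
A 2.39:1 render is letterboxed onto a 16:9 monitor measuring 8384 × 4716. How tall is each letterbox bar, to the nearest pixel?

604 px

2.39:1 (2.390) > 16:9 (1.778), so the render fills the width.
The render is 8384 / 2.390 ≈ 3507.95 px tall.
4716 − 3507.95 = 1208.05 px of bars (604.03 each).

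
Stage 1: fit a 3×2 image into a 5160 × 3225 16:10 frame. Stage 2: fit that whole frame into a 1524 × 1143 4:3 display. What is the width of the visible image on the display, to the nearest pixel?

1429 px

First fit — 3×2 into 5160×3225 spans the height: 4837.50 × 3225.00.
Second fit — the 16:10 canvas into 1524×1143 spans the width: 1524.00 × 952.50 (×0.2953 from 5160×3225).
Applying the same ×0.2953: 4837.50 → 1428.75.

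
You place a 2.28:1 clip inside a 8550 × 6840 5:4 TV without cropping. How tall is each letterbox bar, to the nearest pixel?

1545 px

2.28:1 is wider than 5:4, so it spans the full width.
Content height = 8550 / 2.280 ≈ 3750.00 px.
Leftover height: 6840 − 3750.00 = 3090.00 px → 1545.00 each side.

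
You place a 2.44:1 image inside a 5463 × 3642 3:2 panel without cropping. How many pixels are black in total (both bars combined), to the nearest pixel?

2.44:1 is wider than 3:2, so it spans the full width.
That makes the image 2238.9344 px tall (5463 / 2.440).
3642 − 2238.9344 = 1403.0656 px of bars.
That's 1403.0656 × 5463 ≈ 7664947 black pixels.

7664947 pixels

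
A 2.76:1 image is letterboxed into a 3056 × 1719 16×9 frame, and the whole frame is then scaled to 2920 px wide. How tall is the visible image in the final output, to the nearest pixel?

In the 3056×1719 frame the image fills the width: height = 3056 / 2.760 ≈ 1107.25 px.
Resizing to 2920 px wide multiplies everything by 0.9555: 1107.25 → 1057.97 px.

1058 px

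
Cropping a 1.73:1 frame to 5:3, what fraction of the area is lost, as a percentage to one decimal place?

3.7%

The height stays; only width is cut (since 5:3 is narrower than 1.73:1).
Fraction kept = (1.667)/(1.730) ≈ 96.34%, so 3.66% is lost.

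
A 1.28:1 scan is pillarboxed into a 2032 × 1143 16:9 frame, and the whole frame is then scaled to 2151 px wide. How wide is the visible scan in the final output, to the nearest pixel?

In the 2032×1143 frame the scan fills the height: width = 1143 × 1.280 ≈ 1463.04 px.
Resizing to 2151 px wide multiplies everything by 1.0586: 1463.04 → 1548.72 px.

1549 px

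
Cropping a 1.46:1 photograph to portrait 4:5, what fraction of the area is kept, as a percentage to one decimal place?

Going from 1.46:1 to portrait 4:5 means cutting width while keeping height.
Fraction kept = (0.800)/(1.460) ≈ 54.79%.

54.8%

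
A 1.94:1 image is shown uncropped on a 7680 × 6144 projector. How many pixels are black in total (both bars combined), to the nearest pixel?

1.94:1 (1.940) > 5:4 (1.250), so the image fills the width.
Content height = 7680 / 1.940 ≈ 3958.7629 px.
6144 − 3958.7629 = 2185.2371 px of bars.
Across the 7680-px span: 2185.2371 × 7680 ≈ 16782621 px.

16782621 pixels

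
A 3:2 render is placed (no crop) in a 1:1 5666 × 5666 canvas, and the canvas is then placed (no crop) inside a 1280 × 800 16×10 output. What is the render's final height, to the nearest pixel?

3:2 in 5666×5666: fills the width, so the render is 5666.00 × 3777.33.
1:1 in 1280×800: fills the height, so the intermediate becomes 800.00 × 800.00 — a scale of ×0.1412.
So the render's height is 3777.33 × 0.1412 ≈ 533.33.

533 px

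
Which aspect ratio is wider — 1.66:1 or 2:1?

1.66 and 2; 2 > 1.66.

2:1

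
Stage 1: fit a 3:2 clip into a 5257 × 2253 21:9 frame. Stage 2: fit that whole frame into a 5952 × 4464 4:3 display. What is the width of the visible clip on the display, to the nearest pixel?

3826 px

First fit — 3:2 into 5257×2253 spans the height: 3379.50 × 2253.00.
The 21:9 canvas is width-limited in 5952×4464, giving 5952.00 × 2550.86; scale factor 1.1322.
The clip scales with it: width 3379.50 × 1.1322 ≈ 3826.29.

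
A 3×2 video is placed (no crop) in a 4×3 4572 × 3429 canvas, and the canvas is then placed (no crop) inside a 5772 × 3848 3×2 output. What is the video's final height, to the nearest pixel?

3×2 in 4572×3429: fills the width, so the video is 4572.00 × 3048.00.
The 4×3 canvas is height-limited in 5772×3848, giving 5130.67 × 3848.00; scale factor 1.1222.
So the video's height is 3048.00 × 1.1222 ≈ 3420.44.

3420 px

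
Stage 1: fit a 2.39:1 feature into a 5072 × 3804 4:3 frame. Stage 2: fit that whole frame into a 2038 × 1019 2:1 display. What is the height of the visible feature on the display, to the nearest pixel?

First fit — 2.39:1 into 5072×3804 spans the width: 5072.00 × 2122.18.
The 4:3 canvas is height-limited in 2038×1019, giving 1358.67 × 1019.00; scale factor 0.2679.
Applying the same ×0.2679: 2122.18 → 568.48.

568 px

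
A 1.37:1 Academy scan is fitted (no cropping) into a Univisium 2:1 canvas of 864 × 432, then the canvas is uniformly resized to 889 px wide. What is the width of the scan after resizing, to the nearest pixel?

609 px

Fitted into 864×432, the scan spans the height; its width is 432 × 1.370 ≈ 591.84 px.
The frame scales by 889/864 = 1.0289; 591.84 × 1.0289 ≈ 608.97 px.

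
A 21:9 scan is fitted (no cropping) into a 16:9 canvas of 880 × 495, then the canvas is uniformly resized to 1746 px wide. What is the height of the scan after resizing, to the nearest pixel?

748 px

At 880×495 the scan is width-limited, so height = 880 × 9/21 ≈ 377.14 px.
The frame scales by 1746/880 = 1.9841; 377.14 × 1.9841 ≈ 748.29 px.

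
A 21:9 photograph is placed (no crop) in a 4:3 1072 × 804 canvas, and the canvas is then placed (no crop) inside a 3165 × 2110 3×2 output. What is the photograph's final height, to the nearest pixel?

First fit — 21:9 into 1072×804 spans the width: 1072.00 × 459.43.
4:3 in 3165×2110: fills the height, so the intermediate becomes 2813.33 × 2110.00 — a scale of ×2.6244.
So the photograph's height is 459.43 × 2.6244 ≈ 1205.71.

1206 px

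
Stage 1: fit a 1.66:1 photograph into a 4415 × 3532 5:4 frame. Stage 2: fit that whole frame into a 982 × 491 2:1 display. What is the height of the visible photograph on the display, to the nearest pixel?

370 px

Inside the 4415×3532 canvas the photograph is width-limited at 4415.00 × 2659.64.
The 5:4 canvas is height-limited in 982×491, giving 613.75 × 491.00; scale factor 0.1390.
The photograph scales with it: height 2659.64 × 0.1390 ≈ 369.73.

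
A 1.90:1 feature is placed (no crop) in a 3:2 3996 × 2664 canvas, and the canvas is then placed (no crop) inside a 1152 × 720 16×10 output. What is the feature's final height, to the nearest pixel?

568 px

First fit — 1.90:1 into 3996×2664 spans the width: 3996.00 × 2103.16.
3:2 in 1152×720: fills the height, so the intermediate becomes 1080.00 × 720.00 — a scale of ×0.2703.
The feature scales with it: height 2103.16 × 0.2703 ≈ 568.42.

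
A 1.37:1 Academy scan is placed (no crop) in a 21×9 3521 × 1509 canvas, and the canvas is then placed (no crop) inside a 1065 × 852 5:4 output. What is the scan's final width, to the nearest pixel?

First fit — 1.37:1 Academy into 3521×1509 spans the height: 2067.33 × 1509.00.
Second fit — the 21×9 canvas into 1065×852 spans the width: 1065.00 × 456.43 (×0.3025 from 3521×1509).
So the scan's width is 2067.33 × 0.3025 ≈ 625.31.

625 px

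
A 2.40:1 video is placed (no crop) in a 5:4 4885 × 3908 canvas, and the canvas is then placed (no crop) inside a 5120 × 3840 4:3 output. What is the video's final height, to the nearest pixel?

2000 px

Inside the 4885×3908 canvas the video is width-limited at 4885.00 × 2035.42.
The 5:4 canvas is height-limited in 5120×3840, giving 4800.00 × 3840.00; scale factor 0.9826.
Applying the same ×0.9826: 2035.42 → 2000.00.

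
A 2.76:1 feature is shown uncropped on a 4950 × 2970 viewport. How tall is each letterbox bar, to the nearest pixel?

588 px

Since 2.760 > 1.667, the feature is width-limited.
Content height = 4950 / 2.760 ≈ 1793.48 px.
2970 − 1793.48 = 1176.52 px of bars (588.26 each).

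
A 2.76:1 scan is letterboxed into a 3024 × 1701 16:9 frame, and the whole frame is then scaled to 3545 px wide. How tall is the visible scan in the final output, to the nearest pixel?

Fitted into 3024×1701, the scan spans the width; its height is 3024 / 2.760 ≈ 1095.65 px.
Scaling 3024 → 3545 is ×1.1723, so the height becomes 1095.65 × 1.1723 ≈ 1284.42 px.

1284 px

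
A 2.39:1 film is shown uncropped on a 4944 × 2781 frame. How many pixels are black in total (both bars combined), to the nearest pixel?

2.39:1 is wider than 16×9, so it spans the full width.
That makes the image 2068.6192 px tall (4944 / 2.390).
Black = 2781 − 2068.6192 = 712.3808 px.
Across the 4944-px span: 712.3808 × 4944 ≈ 3522010 px.

3522010 pixels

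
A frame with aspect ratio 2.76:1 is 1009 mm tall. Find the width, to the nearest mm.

1009 × 2.760 = 2784.84.

2785 mm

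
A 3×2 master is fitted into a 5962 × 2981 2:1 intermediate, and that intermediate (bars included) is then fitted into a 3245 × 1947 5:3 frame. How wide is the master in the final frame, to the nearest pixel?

Inside the 5962×2981 canvas the master is height-limited at 4471.50 × 2981.00.
Second fit — the 2:1 canvas into 3245×1947 spans the width: 3245.00 × 1622.50 (×0.5443 from 5962×2981).
So the master's width is 4471.50 × 0.5443 ≈ 2433.75.

2434 px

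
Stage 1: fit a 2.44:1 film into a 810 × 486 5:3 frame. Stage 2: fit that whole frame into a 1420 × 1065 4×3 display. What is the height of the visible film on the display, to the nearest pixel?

Inside the 810×486 canvas the film is width-limited at 810.00 × 331.97.
5:3 in 1420×1065: fills the width, so the intermediate becomes 1420.00 × 852.00 — a scale of ×1.7531.
The film scales with it: height 331.97 × 1.7531 ≈ 581.97.

582 px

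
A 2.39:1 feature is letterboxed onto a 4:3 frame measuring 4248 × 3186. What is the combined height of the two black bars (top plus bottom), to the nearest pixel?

2.39:1 (2.390) > 4:3 (1.333), so the feature fills the width.
That makes the image 1777.41 px tall (4248 / 2.390).
Black = 3186 − 1777.41 = 1408.59 px.

1409 px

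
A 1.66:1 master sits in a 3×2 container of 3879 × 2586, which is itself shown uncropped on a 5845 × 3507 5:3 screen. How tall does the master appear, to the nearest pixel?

Inside the 3879×2586 canvas the master is width-limited at 3879.00 × 2336.75.
3×2 in 5845×3507: fills the height, so the intermediate becomes 5260.50 × 3507.00 — a scale of ×1.3561.
Applying the same ×1.3561: 2336.75 → 3168.98.

3169 px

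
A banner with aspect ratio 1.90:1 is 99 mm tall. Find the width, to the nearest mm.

Width = 99 × 1.900 = 188.10.

188 mm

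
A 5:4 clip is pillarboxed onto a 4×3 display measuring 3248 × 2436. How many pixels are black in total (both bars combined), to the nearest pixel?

5:4 is narrower than 4×3, so it spans the full height.
The clip is 2436 × 5/4 ≈ 3045.0000 px wide.
3248 − 3045.0000 = 203.0000 px of bars.
Across the 2436-px span: 203.0000 × 2436 ≈ 494508 px.

494508 pixels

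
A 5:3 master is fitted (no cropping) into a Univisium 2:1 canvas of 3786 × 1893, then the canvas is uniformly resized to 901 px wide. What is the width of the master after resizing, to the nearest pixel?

751 px

In the 3786×1893 frame the master fills the height: width = 1893 × 5/3 ≈ 3155.00 px.
The frame scales by 901/3786 = 0.2380; 3155.00 × 0.2380 ≈ 750.83 px.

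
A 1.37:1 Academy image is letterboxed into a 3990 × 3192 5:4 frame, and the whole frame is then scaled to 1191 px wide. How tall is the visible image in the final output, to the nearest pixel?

In the 3990×3192 frame the image fills the width: height = 3990 / 1.370 ≈ 2912.41 px.
Scaling 3990 → 1191 is ×0.2985, so the height becomes 2912.41 × 0.2985 ≈ 869.34 px.

869 px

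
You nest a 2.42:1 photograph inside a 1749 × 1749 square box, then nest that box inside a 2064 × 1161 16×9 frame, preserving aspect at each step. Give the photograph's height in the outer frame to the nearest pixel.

2.42:1 in 1749×1749: fills the width, so the photograph is 1749.00 × 722.73.
The square canvas is height-limited in 2064×1161, giving 1161.00 × 1161.00; scale factor 0.6638.
So the photograph's height is 722.73 × 0.6638 ≈ 479.75.

480 px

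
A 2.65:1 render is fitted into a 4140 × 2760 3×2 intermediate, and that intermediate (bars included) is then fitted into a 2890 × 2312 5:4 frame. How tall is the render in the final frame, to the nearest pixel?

1091 px

Inside the 4140×2760 canvas the render is width-limited at 4140.00 × 1562.26.
The 3×2 canvas is width-limited in 2890×2312, giving 2890.00 × 1926.67; scale factor 0.6981.
The render scales with it: height 1562.26 × 0.6981 ≈ 1090.57.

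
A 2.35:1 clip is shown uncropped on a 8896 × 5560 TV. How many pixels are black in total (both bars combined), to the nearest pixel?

Since 2.350 > 1.600, the clip is width-limited.
That makes the image 3785.5319 px tall (8896 / 2.350).
Black = 5560 − 3785.5319 = 1774.4681 px.
Across the 8896-px span: 1774.4681 × 8896 ≈ 15785668 px.

15785668 pixels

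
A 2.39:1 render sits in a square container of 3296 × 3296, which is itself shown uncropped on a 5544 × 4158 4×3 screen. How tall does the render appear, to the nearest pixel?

1740 px

2.39:1 in 3296×3296: fills the width, so the render is 3296.00 × 1379.08.
The square canvas is height-limited in 5544×4158, giving 4158.00 × 4158.00; scale factor 1.2615.
So the render's height is 1379.08 × 1.2615 ≈ 1739.75.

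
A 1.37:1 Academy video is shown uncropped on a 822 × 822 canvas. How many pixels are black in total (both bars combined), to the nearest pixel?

1.37:1 Academy (1.370) > 1:1 (1.000), so the video fills the width.
That makes the image 600.0000 px tall (822 / 1.370).
822 − 600.0000 = 222.0000 px of bars.
That's 222.0000 × 822 ≈ 182484 black pixels.

182484 pixels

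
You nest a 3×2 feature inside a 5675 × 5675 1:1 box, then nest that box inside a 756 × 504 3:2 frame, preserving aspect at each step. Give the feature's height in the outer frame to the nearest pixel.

Inside the 5675×5675 canvas the feature is width-limited at 5675.00 × 3783.33.
1:1 in 756×504: fills the height, so the intermediate becomes 504.00 × 504.00 — a scale of ×0.0888.
The feature scales with it: height 3783.33 × 0.0888 ≈ 336.00.

336 px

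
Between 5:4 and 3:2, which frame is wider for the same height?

3:2

5:4 = 1.25 and 3:2 = 1.5; 1.5 > 1.25.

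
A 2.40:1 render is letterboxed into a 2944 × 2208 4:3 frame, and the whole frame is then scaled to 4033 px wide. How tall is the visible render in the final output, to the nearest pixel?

At 2944×2208 the render is width-limited, so height = 2944 / 2.400 ≈ 1226.67 px.
Scaling 2944 → 4033 is ×1.3699, so the height becomes 1226.67 × 1.3699 ≈ 1680.42 px.

1680 px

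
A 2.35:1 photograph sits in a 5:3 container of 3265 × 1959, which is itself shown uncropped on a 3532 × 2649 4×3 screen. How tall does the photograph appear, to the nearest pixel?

2.35:1 in 3265×1959: fills the width, so the photograph is 3265.00 × 1389.36.
The 5:3 canvas is width-limited in 3532×2649, giving 3532.00 × 2119.20; scale factor 1.0818.
Applying the same ×1.0818: 1389.36 → 1502.98.

1503 px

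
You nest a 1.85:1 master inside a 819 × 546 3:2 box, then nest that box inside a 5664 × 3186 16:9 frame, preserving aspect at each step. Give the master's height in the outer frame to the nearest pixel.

First fit — 1.85:1 into 819×546 spans the width: 819.00 × 442.70.
3:2 in 5664×3186: fills the height, so the intermediate becomes 4779.00 × 3186.00 — a scale of ×5.8352.
So the master's height is 442.70 × 5.8352 ≈ 2583.24.

2583 px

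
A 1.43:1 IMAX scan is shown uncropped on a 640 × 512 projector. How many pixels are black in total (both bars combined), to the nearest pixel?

1.43:1 IMAX (1.430) > 5:4 (1.250), so the scan fills the width.
The scan is 640 / 1.430 ≈ 447.5524 px tall.
Black = 512 − 447.5524 = 64.4476 px.
Across the 640-px span: 64.4476 × 640 ≈ 41246 px.

41246 pixels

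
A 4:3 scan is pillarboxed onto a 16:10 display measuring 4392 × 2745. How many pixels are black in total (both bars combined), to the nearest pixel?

Since 1.333 < 1.600, the scan is height-limited.
Content width = 2745 × 4/3 ≈ 3660.0000 px.
Black = 4392 − 3660.0000 = 732.0000 px.
That's 732.0000 × 2745 ≈ 2009340 black pixels.

2009340 pixels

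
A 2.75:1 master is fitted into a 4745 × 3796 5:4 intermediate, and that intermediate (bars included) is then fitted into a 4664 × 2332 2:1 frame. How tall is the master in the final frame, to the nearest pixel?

1060 px

Inside the 4745×3796 canvas the master is width-limited at 4745.00 × 1725.45.
Second fit — the 5:4 canvas into 4664×2332 spans the height: 2915.00 × 2332.00 (×0.6143 from 4745×3796).
Applying the same ×0.6143: 1725.45 → 1060.00.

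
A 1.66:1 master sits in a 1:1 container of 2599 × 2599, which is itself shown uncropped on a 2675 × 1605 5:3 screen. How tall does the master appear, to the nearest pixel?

967 px

First fit — 1.66:1 into 2599×2599 spans the width: 2599.00 × 1565.66.
The 1:1 canvas is height-limited in 2675×1605, giving 1605.00 × 1605.00; scale factor 0.6175.
The master scales with it: height 1565.66 × 0.6175 ≈ 966.87.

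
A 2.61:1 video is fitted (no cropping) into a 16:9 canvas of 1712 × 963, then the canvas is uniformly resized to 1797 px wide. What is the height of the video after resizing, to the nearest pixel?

At 1712×963 the video is width-limited, so height = 1712 / 2.610 ≈ 655.94 px.
Scaling 1712 → 1797 is ×1.0496, so the height becomes 655.94 × 1.0496 ≈ 688.51 px.

689 px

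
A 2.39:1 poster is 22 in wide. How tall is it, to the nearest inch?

9 in

22 / 2.390 = 9.21.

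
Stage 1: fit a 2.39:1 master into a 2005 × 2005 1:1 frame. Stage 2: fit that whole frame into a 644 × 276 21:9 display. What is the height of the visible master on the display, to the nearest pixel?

115 px

Inside the 2005×2005 canvas the master is width-limited at 2005.00 × 838.91.
Second fit — the 1:1 canvas into 644×276 spans the height: 276.00 × 276.00 (×0.1377 from 2005×2005).
The master scales with it: height 838.91 × 0.1377 ≈ 115.48.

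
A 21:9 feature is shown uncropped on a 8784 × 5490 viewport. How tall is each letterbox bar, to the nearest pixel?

21:9 (2.333) > 16×10 (1.600), so the feature fills the width.
The feature is 8784 × 9/21 ≈ 3764.57 px tall.
5490 − 3764.57 = 1725.43 px of bars (862.71 each).

863 px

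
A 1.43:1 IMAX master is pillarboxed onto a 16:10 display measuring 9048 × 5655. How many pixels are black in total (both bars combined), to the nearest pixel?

Since 1.430 < 1.600, the master is height-limited.
Content width = 5655 × 1.430 ≈ 8086.6500 px.
Black = 9048 − 8086.6500 = 961.3500 px.
Bar area = 961.3500 × 5655 ≈ 5436434 px.

5436434 pixels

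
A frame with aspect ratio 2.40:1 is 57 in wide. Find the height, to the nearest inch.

At 2.40:1, 57 / 2.400 ≈ 23.75.

24 in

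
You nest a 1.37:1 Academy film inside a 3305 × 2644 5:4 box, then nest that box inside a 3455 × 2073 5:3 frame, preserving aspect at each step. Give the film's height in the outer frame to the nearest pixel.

1891 px

1.37:1 Academy in 3305×2644: fills the width, so the film is 3305.00 × 2412.41.
The 5:4 canvas is height-limited in 3455×2073, giving 2591.25 × 2073.00; scale factor 0.7840.
The film scales with it: height 2412.41 × 0.7840 ≈ 1891.42.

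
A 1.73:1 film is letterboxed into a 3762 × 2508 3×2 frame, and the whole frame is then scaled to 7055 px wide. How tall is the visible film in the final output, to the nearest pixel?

4078 px

In the 3762×2508 frame the film fills the width: height = 3762 / 1.730 ≈ 2174.57 px.
Scaling 3762 → 7055 is ×1.8753, so the height becomes 2174.57 × 1.8753 ≈ 4078.03 px.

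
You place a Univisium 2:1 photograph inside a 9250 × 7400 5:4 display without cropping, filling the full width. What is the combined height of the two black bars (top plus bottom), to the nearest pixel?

That makes the image 4625.00 px tall (9250 × 1/2).
Black = 7400 − 4625.00 = 2775.00 px.

2775 px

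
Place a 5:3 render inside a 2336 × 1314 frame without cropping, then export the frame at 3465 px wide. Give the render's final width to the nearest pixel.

3248 px

In the 2336×1314 frame the render fills the height: width = 1314 × 5/3 ≈ 2190.00 px.
The frame scales by 3465/2336 = 1.4833; 2190.00 × 1.4833 ≈ 3248.44 px.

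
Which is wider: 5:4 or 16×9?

5:4 = 1.25 and 16×9 = 1.778; 1.778 > 1.25.

16×9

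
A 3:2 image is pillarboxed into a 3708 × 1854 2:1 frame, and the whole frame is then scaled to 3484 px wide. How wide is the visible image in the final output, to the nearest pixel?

2613 px

In the 3708×1854 frame the image fills the height: width = 1854 × 3/2 ≈ 2781.00 px.
Scaling 3708 → 3484 is ×0.9396, so the width becomes 2781.00 × 0.9396 ≈ 2613.00 px.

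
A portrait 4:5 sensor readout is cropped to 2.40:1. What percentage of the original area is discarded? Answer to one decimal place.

The width stays; only height is cut (since 2.40:1 is wider than portrait 4:5).
Area ratio = (0.800)/(2.400) = 33.33%; the remaining 66.67% is cropped out.

66.7%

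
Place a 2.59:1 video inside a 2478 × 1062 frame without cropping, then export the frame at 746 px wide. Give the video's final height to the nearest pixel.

288 px

At 2478×1062 the video is width-limited, so height = 2478 / 2.590 ≈ 956.76 px.
The frame scales by 746/2478 = 0.3010; 956.76 × 0.3010 ≈ 288.03 px.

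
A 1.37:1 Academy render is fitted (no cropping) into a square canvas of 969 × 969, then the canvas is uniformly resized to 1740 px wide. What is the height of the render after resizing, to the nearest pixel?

1270 px

At 969×969 the render is width-limited, so height = 969 / 1.370 ≈ 707.30 px.
Scaling 969 → 1740 is ×1.7957, so the height becomes 707.30 × 1.7957 ≈ 1270.07 px.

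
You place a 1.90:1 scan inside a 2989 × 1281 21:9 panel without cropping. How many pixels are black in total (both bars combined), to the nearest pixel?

Since 1.900 < 2.333, the scan is height-limited.
Content width = 1281 × 1.900 ≈ 2433.9000 px.
Black = 2989 − 2433.9000 = 555.1000 px.
That's 555.1000 × 1281 ≈ 711083 black pixels.

711083 pixels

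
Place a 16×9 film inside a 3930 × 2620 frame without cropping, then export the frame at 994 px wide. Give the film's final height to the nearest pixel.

Fitted into 3930×2620, the film spans the width; its height is 3930 × 9/16 ≈ 2210.62 px.
Resizing to 994 px wide multiplies everything by 0.2529: 2210.62 → 559.12 px.

559 px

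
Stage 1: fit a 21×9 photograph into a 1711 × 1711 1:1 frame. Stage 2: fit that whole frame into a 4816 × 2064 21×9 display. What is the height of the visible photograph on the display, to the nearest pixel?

885 px

First fit — 21×9 into 1711×1711 spans the width: 1711.00 × 733.29.
Second fit — the 1:1 canvas into 4816×2064 spans the height: 2064.00 × 2064.00 (×1.2063 from 1711×1711).
The photograph scales with it: height 733.29 × 1.2063 ≈ 884.57.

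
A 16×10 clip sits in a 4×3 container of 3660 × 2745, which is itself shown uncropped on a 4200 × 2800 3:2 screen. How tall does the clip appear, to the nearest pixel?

2333 px

First fit — 16×10 into 3660×2745 spans the width: 3660.00 × 2287.50.
4×3 in 4200×2800: fills the height, so the intermediate becomes 3733.33 × 2800.00 — a scale of ×1.0200.
So the clip's height is 2287.50 × 1.0200 ≈ 2333.33.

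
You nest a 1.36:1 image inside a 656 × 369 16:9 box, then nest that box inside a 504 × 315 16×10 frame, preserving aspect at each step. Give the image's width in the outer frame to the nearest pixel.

Inside the 656×369 canvas the image is height-limited at 501.84 × 369.00.
Second fit — the 16:9 canvas into 504×315 spans the width: 504.00 × 283.50 (×0.7683 from 656×369).
So the image's width is 501.84 × 0.7683 ≈ 385.56.

386 px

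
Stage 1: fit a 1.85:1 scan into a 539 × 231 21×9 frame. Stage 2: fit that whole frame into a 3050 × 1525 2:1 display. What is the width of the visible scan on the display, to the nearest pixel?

First fit — 1.85:1 into 539×231 spans the height: 427.35 × 231.00.
21×9 in 3050×1525: fills the width, so the intermediate becomes 3050.00 × 1307.14 — a scale of ×5.6586.
So the scan's width is 427.35 × 5.6586 ≈ 2418.21.

2418 px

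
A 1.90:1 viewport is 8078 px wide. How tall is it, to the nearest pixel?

4252 px

At 1.90:1, 8078 / 1.900 ≈ 4251.58.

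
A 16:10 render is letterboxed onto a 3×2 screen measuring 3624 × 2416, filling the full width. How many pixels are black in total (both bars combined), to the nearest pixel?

That makes the image 2265.0000 px tall (3624 × 10/16).
2416 − 2265.0000 = 151.0000 px of bars.
Across the 3624-px span: 151.0000 × 3624 ≈ 547224 px.

547224 pixels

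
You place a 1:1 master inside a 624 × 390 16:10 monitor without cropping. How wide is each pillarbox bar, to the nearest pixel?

117 px

1:1 (1.000) < 16:10 (1.600), so the master fills the height.
That makes the image 390.00 px wide (390 × 1/1).
624 − 390.00 = 234.00 px of bars (117.00 each).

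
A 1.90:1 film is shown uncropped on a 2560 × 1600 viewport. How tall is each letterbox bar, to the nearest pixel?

1.90:1 is wider than 16:10, so it spans the full width.
The film is 2560 / 1.900 ≈ 1347.37 px tall.
Leftover height: 1600 − 1347.37 = 252.63 px → 126.32 each side.

126 px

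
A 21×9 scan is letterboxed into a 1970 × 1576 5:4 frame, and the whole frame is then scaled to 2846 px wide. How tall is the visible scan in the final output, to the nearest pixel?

1220 px

Fitted into 1970×1576, the scan spans the width; its height is 1970 × 9/21 ≈ 844.29 px.
Scaling 1970 → 2846 is ×1.4447, so the height becomes 844.29 × 1.4447 ≈ 1219.71 px.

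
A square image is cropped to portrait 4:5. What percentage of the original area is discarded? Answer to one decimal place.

20.0%

The height stays; only width is cut (since portrait 4:5 is narrower than square).
Fraction kept = (0.800)/(1.000) ≈ 80.00%, so 20.00% is lost.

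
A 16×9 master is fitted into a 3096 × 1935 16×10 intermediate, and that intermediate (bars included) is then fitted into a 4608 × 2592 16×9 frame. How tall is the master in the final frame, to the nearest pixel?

Inside the 3096×1935 canvas the master is width-limited at 3096.00 × 1741.50.
Second fit — the 16×10 canvas into 4608×2592 spans the height: 4147.20 × 2592.00 (×1.3395 from 3096×1935).
So the master's height is 1741.50 × 1.3395 ≈ 2332.80.

2333 px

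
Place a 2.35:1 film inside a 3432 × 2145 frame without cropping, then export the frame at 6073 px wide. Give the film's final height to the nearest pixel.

2584 px

At 3432×2145 the film is width-limited, so height = 3432 / 2.350 ≈ 1460.43 px.
Scaling 3432 → 6073 is ×1.7695, so the height becomes 1460.43 × 1.7695 ≈ 2584.26 px.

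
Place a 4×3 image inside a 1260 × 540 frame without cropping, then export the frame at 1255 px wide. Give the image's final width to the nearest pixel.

In the 1260×540 frame the image fills the height: width = 540 × 4/3 ≈ 720.00 px.
Scaling 1260 → 1255 is ×0.9960, so the width becomes 720.00 × 0.9960 ≈ 717.14 px.

717 px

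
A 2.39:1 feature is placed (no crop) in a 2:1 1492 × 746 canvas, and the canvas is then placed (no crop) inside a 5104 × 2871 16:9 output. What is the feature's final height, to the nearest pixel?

2136 px

Inside the 1492×746 canvas the feature is width-limited at 1492.00 × 624.27.
The 2:1 canvas is width-limited in 5104×2871, giving 5104.00 × 2552.00; scale factor 3.4209.
Applying the same ×3.4209: 624.27 → 2135.56.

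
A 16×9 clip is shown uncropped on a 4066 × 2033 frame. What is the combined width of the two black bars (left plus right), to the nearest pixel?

16×9 is narrower than Univisium 2:1, so it spans the full height.
That makes the image 3614.22 px wide (2033 × 16/9).
Black = 4066 − 3614.22 = 451.78 px.

452 px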